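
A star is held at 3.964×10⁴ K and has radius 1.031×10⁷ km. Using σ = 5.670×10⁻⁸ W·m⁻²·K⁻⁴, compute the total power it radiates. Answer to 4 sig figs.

P ≈ 1.870×10³² W

Surface area A = 4πR² = 4π(1.031×10¹⁰ m)² = 1.33576×10²¹ m².
P = σAT⁴ = 5.670×10⁻⁸ × 1.33576×10²¹ × (3.964×10⁴)⁴ = 1.870×10³² W.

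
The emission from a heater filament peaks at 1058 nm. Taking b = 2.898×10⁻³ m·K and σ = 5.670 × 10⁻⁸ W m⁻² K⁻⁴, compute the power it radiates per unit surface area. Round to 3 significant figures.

I ≈ 3.19×10⁶ W/m²

Wien's law: T = b/λ_max = 2.898×10⁻³/1.058×10⁻⁶ = 2739.13 K.
Then I = σT⁴ = 5.670×10⁻⁸×(2739.13)⁴ = 3.19×10⁶ W/m².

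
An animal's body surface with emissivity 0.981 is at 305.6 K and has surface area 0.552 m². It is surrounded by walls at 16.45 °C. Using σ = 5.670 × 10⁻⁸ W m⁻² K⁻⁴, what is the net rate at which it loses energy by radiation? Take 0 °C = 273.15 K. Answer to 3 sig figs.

Surroundings: T = 16.45 °C + 273.15 = 289.60 K.
Area A = 0.552 m².
Net radiated power P_net = εσA(T⁴ − T₀⁴) = 0.981×5.670×10⁻⁸×0.552×(305.6⁴ − 289.60⁴).
T⁴ − T₀⁴ = 8.72195×10⁹ − 7.03387×10⁹ = 1.68808×10⁹ K⁴, so P_net = 51.8 W.

Net loss ≈ 51.8 W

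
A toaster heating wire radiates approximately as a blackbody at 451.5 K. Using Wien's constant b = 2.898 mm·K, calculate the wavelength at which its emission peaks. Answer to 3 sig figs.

λ_max ≈ 6.42 μm

Wien's displacement law: λ_max = b/T = (2.898×10⁻³ m·K)/(451.5 K) = 6.419×10⁻⁶ m.
That is 6.42 μm, in the infrared range.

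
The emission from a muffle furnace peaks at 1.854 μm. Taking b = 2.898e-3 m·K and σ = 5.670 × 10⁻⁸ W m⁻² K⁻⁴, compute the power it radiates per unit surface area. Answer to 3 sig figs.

Wien's law: T = b/λ_max = 2.898×10⁻³/1.854×10⁻⁶ = 1563.11 K.
Then I = σT⁴ = 5.670×10⁻⁸×(1563.11)⁴ = 3.38×10⁵ W/m².

I ≈ 3.38×10⁵ W/m²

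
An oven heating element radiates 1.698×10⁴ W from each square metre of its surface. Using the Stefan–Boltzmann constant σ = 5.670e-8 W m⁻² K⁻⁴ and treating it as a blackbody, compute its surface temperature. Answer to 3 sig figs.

I = σT⁴, so T = (I/σ)^(1/4) = (1.698×10⁴/(5.670×10⁻⁸))^(1/4) = 740 K.

T ≈ 740 K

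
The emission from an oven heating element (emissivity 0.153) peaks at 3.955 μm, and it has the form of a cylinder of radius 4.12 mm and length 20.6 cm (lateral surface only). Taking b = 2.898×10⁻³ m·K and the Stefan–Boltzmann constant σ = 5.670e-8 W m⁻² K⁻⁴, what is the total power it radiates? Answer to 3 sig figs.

Wien's law: T = b/λ_max = 2.898×10⁻³/3.955×10⁻⁶ = 732.743 K.
Lateral area A = 2πrL = 2π×4.12×10⁻³×0.206 = 5.33267×10⁻³ m².
Then P = εσAT⁴ = 0.153×5.670×10⁻⁸×5.33267×10⁻³×(732.743)⁴ = 13.3 W.

P ≈ 13.3 W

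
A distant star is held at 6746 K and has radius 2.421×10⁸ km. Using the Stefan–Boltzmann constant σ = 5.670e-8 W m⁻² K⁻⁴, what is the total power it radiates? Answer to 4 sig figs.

Surface area A = 4πR² = 4π(2.421×10¹¹ m)² = 7.36545×10²³ m².
P = σAT⁴ = 5.670×10⁻⁸ × 7.36545×10²³ × (6746)⁴ = 8.649×10³¹ W.

P ≈ 8.649×10³¹ W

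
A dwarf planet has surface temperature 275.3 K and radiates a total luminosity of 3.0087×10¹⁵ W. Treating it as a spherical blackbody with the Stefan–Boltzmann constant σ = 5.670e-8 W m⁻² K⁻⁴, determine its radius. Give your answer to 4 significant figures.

R ≈ 8.574×10⁵ m

L = 4πR²σT⁴ ⇒ R = √(L/(4πσT⁴)).
σT⁴ = 325.693 W/m², so R = √(3.0087×10¹⁵/(4π×325.693)) = 8.574×10⁵ m.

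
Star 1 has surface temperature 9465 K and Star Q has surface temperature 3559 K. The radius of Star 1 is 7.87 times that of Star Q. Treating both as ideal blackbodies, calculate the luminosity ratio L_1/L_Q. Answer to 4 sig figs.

L ∝ R²T⁴, so L_1/L_Q = (R_1/R_Q)²(T_1/T_Q)⁴ = (7.87)² × (9465/3559)⁴ = 61.9369 × 50.0231 = 3098.

L_1/L_Q ≈ 3098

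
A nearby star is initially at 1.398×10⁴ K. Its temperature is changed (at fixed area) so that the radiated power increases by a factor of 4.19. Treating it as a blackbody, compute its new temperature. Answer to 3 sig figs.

T₂ ≈ 2.00×10⁴ K

P ∝ T⁴, so T₂/T₁ = (P₂/P₁)^(1/4) = (4.19)^(1/4) = 1.43072.
T₂ = 1.398×10⁴ × 1.43072 = 2.00×10⁴ K.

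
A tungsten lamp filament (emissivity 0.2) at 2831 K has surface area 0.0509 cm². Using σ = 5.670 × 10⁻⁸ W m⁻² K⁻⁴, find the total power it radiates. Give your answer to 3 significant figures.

Area A = 0.0509 cm² = 5.09×10⁻⁶ m².
P = εσAT⁴ = 0.2 × 5.670×10⁻⁸ × 5.09×10⁻⁶ × (2831)⁴ = 3.71 W.

P ≈ 3.71 W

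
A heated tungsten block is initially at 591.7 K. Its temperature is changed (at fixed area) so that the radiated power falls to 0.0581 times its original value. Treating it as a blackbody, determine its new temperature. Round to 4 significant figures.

T₂ ≈ 290.5 K

P ∝ T⁴, so T₂/T₁ = (P₂/P₁)^(1/4) = (0.0581)^(1/4) = 0.490958.
T₂ = 591.7 × 0.490958 = 290.5 K.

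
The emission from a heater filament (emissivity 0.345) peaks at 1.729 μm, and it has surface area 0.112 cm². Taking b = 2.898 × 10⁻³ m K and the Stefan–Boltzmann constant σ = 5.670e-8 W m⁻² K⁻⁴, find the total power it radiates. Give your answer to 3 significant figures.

Wien's law: T = b/λ_max = 2.898×10⁻³/1.729×10⁻⁶ = 1676.11 K.
Area A = 0.112 cm² = 1.12×10⁻⁵ m².
Then P = εσAT⁴ = 0.345×5.670×10⁻⁸×1.12×10⁻⁵×(1676.11)⁴ = 1.73 W.

P ≈ 1.73 W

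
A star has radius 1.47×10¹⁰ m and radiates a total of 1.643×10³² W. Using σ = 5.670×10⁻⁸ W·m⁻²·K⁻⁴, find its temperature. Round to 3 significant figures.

T ≈ 3.21×10⁴ K

Surface area A = 4πR² = 4π(1.47×10¹⁰ m)² = 2.71547×10²¹ m².
P = σAT⁴ ⇒ T = (P/(σA))^(1/4) = (1.643×10³²/(5.670×10⁻⁸×2.71547×10²¹))^(1/4) = 3.21×10⁴ K.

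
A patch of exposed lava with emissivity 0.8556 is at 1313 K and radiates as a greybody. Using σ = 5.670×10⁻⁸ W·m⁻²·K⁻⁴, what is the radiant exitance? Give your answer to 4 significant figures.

I ≈ 1.442×10⁵ W/m²

Stefan–Boltzmann: I = εσT⁴ = 0.8556 × 5.670×10⁻⁸ × (1313)⁴ = 1.442×10⁵ W/m².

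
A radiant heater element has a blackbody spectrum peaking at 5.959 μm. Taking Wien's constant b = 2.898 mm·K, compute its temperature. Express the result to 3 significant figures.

T ≈ 486 K

Wien's law gives T = b/λ_max = (2.898×10⁻³ m·K)/(5.959×10⁻⁶ m) = 486 K.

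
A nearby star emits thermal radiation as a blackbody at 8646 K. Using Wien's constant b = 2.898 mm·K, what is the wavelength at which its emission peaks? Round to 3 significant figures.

Wien's displacement law: λ_max = b/T = (2.898×10⁻³ m·K)/(8646 K) = 3.352×10⁻⁷ m.
That is 0.335 μm, in the ultraviolet range.

λ_max ≈ 0.335 μm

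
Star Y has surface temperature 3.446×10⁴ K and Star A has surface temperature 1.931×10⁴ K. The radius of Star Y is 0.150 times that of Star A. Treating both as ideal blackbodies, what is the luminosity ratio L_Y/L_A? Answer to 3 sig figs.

L_Y/L_A ≈ 0.228

L ∝ R²T⁴, so L_Y/L_A = (R_Y/R_A)²(T_Y/T_A)⁴ = (0.150)² × (3.446×10⁴/1.931×10⁴)⁴ = 0.0225 × 10.1422 = 0.228.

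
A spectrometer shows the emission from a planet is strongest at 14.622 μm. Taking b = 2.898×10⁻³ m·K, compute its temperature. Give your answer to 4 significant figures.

T ≈ 198.2 K

Wien's law gives T = b/λ_max = (2.898×10⁻³ m·K)/(1.4622×10⁻⁵ m) = 198.2 K.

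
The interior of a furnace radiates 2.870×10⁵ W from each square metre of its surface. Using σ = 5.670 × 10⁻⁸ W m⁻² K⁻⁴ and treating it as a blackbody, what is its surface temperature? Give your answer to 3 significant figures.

I = σT⁴, so T = (I/σ)^(1/4) = (2.870×10⁵/(5.670×10⁻⁸))^(1/4) = 1.50×10³ K.

T ≈ 1.50×10³ K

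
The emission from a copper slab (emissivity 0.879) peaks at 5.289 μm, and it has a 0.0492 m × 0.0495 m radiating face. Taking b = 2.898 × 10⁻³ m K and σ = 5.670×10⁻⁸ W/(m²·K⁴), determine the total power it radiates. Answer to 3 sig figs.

P ≈ 10.9 W

Wien's law: T = b/λ_max = 2.898×10⁻³/5.289×10⁻⁶ = 547.930 K.
Area A = 0.0492 × 0.0495 = 2.4354×10⁻³ m².
Then P = εσAT⁴ = 0.879×5.670×10⁻⁸×2.4354×10⁻³×(547.930)⁴ = 10.9 W.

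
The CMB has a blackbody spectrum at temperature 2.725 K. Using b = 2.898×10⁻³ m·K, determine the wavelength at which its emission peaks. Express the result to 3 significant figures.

λ_max ≈ 1.06 mm

Wien's displacement law: λ_max = b/T = (2.898×10⁻³ m·K)/(2.725 K) = 1.063×10⁻³ m.
That is 1.06 mm, in the microwave range.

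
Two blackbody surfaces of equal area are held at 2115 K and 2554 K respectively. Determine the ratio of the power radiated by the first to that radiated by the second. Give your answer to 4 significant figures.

With equal areas, P₁/P₂ = (T₁/T₂)⁴ = (2115/2554)⁴ = 0.4703.

P₁/P₂ ≈ 0.4703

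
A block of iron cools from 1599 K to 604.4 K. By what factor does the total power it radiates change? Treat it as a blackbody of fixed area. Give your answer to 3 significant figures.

P ∝ T⁴, so P₂/P₁ = (T₂/T₁)⁴ = (604.4/1599)⁴ = (0.377986)⁴ = 0.0204.

P₂/P₁ ≈ 0.0204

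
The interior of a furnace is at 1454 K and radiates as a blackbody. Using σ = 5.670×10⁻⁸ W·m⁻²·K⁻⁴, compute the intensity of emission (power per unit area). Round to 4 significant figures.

Stefan–Boltzmann: I = σT⁴ = 5.670×10⁻⁸ × (1454)⁴ = 2.534×10⁵ W/m².

I ≈ 2.534×10⁵ W/m²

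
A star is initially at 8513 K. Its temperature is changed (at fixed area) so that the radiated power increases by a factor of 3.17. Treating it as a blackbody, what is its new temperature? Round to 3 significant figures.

P ∝ T⁴, so T₂/T₁ = (P₂/P₁)^(1/4) = (3.17)^(1/4) = 1.33433.
T₂ = 8513 × 1.33433 = 1.14×10⁴ K.

T₂ ≈ 1.14×10⁴ K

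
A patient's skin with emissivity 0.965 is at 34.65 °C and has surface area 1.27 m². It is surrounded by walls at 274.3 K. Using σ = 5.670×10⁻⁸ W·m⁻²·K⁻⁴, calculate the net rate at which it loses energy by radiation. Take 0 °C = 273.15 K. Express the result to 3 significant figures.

Net loss ≈ 230 W

T = 34.65 °C + 273.15 = 307.80 K.
Area A = 1.27 m².
Net radiated power P_net = εσA(T⁴ − T₀⁴) = 0.965×5.670×10⁻⁸×1.27×(307.80⁴ − 274.3⁴).
T⁴ − T₀⁴ = 8.97583×10⁹ − 5.66113×10⁹ = 3.31470×10⁹ K⁴, so P_net = 230 W.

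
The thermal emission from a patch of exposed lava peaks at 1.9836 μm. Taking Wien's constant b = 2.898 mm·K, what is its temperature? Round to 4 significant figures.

Wien's law gives T = b/λ_max = (2.898×10⁻³ m·K)/(1.9836×10⁻⁶ m) = 1461 K.

T ≈ 1461 K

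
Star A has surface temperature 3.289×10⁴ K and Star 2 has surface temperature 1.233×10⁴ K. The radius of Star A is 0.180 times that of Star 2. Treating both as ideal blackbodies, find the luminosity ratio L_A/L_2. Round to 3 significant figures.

L ∝ R²T⁴, so L_A/L_2 = (R_A/R_2)²(T_A/T_2)⁴ = (0.180)² × (3.289×10⁴/1.233×10⁴)⁴ = 0.0324 × 50.6294 = 1.64.

L_A/L_2 ≈ 1.64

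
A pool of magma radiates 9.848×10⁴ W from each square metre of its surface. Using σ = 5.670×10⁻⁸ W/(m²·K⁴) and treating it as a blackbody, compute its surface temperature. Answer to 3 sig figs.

T ≈ 1.15×10³ K

I = σT⁴, so T = (I/σ)^(1/4) = (9.848×10⁴/(5.670×10⁻⁸))^(1/4) = 1.15×10³ K.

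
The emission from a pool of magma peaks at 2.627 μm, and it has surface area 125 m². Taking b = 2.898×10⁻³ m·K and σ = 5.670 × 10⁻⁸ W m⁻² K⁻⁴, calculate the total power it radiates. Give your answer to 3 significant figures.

Wien's law: T = b/λ_max = 2.898×10⁻³/2.627×10⁻⁶ = 1103.16 K.
Area A = 125 m².
Then P = σAT⁴ = 5.670×10⁻⁸×125×(1103.16)⁴ = 1.05×10⁷ W.

P ≈ 1.05×10⁷ W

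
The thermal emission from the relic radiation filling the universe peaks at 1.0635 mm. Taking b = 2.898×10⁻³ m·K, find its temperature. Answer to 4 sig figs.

T ≈ 2.725 K

Wien's law gives T = b/λ_max = (2.898×10⁻³ m·K)/(1.0635×10⁻³ m) = 2.725 K.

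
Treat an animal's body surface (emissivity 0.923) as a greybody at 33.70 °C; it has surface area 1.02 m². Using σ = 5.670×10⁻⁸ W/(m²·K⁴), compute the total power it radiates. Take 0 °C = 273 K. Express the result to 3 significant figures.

P ≈ 472 W

T = 33.70 °C + 273 = 306.70 K.
Area A = 1.02 m².
P = εσAT⁴ = 0.923 × 5.670×10⁻⁸ × 1.02 × (306.70)⁴ = 472 W.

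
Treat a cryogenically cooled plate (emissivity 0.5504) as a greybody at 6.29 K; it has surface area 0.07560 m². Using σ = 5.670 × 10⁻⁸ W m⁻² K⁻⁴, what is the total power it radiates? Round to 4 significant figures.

Area A = 0.07560 m².
P = εσAT⁴ = 0.5504 × 5.670×10⁻⁸ × 0.07560 × (6.29)⁴ = 3.693×10⁻⁶ W.

P ≈ 3.693×10⁻⁶ W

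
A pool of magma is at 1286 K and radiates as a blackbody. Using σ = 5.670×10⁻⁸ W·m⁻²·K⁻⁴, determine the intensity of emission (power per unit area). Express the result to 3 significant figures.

Stefan–Boltzmann: I = σT⁴ = 5.670×10⁻⁸ × (1286)⁴ = 1.55×10⁵ W/m².

I ≈ 1.55×10⁵ W/m²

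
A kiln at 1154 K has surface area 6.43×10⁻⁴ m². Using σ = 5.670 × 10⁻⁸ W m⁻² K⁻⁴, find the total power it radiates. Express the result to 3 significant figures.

Area A = 6.43×10⁻⁴ m².
P = σAT⁴ = 5.670×10⁻⁸ × 6.43×10⁻⁴ × (1154)⁴ = 64.7 W.

P ≈ 64.7 W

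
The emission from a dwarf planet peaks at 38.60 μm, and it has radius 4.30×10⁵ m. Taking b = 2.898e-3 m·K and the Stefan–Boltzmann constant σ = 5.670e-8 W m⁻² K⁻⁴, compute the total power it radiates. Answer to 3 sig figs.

P ≈ 4.19×10¹² W

Wien's law: T = b/λ_max = 2.898×10⁻³/3.860×10⁻⁵ = 75.0777 K.
Surface area A = 4πR² = 4π(4.30×10⁵ m)² = 2.32352×10¹² m².
Then P = σAT⁴ = 5.670×10⁻⁸×2.32352×10¹²×(75.0777)⁴ = 4.19×10¹² W.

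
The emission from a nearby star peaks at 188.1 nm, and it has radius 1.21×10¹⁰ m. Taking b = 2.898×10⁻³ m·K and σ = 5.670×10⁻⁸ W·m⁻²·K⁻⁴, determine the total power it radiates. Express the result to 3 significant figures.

Wien's law: T = b/λ_max = 2.898×10⁻³/1.881×10⁻⁷ = 15406.7 K.
Surface area A = 4πR² = 4π(1.21×10¹⁰ m)² = 1.83984×10²¹ m².
Then P = σAT⁴ = 5.670×10⁻⁸×1.83984×10²¹×(15406.7)⁴ = 5.88×10³⁰ W.

P ≈ 5.88×10³⁰ W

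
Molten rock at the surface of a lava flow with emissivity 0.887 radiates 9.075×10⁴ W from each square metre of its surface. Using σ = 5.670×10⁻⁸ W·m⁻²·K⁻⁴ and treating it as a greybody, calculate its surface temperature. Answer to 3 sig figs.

T ≈ 1.16×10³ K

I = εσT⁴, so T = (I/εσ)^(1/4) = (9.075×10⁴/(0.887×5.670×10⁻⁸))^(1/4) = 1.16×10³ K.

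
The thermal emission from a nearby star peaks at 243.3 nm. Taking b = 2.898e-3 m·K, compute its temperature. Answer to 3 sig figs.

Wien's law gives T = b/λ_max = (2.898×10⁻³ m·K)/(2.433×10⁻⁷ m) = 1.19×10⁴ K.

T ≈ 1.19×10⁴ K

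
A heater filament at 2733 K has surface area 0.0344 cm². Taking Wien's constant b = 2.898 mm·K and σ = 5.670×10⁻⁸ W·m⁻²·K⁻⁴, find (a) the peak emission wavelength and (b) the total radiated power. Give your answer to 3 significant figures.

(a) λ_max = b/T = 2.898×10⁻³/2733 = 1.060×10⁻⁶ m = 1.06×10³ nm.
Area A = 0.0344 cm² = 3.44×10⁻⁶ m².
(b) P = σAT⁴ = 5.670×10⁻⁸×3.44×10⁻⁶×(2733)⁴ = 10.9 W.

λ_max ≈ 1.06×10³ nm; P ≈ 10.9 W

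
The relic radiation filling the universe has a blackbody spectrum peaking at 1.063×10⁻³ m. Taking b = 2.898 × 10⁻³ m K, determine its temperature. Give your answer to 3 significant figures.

Wien's law gives T = b/λ_max = (2.898×10⁻³ m·K)/(1.063×10⁻³ m) = 2.73 K.

T ≈ 2.73 K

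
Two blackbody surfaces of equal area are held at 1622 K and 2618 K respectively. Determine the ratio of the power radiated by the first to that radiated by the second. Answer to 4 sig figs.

With equal areas, P₁/P₂ = (T₁/T₂)⁴ = (1622/2618)⁴ = 0.1473.

P₁/P₂ ≈ 0.1473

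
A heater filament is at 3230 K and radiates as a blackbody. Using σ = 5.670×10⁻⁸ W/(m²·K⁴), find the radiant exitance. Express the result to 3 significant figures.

I ≈ 6.17×10⁶ W/m²

Stefan–Boltzmann: I = σT⁴ = 5.670×10⁻⁸ × (3230)⁴ = 6.17×10⁶ W/m².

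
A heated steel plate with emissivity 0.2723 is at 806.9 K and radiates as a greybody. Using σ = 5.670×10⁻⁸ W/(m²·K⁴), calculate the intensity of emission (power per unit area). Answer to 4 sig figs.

Stefan–Boltzmann: I = εσT⁴ = 0.2723 × 5.670×10⁻⁸ × (806.9)⁴ = 6545 W/m².

I ≈ 6545 W/m²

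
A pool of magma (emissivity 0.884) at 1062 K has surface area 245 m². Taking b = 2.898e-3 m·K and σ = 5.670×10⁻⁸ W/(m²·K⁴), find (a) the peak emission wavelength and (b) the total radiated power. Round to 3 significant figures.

λ_max ≈ 2.73 μm; P ≈ 1.56×10⁷ W

(a) λ_max = b/T = 2.898×10⁻³/1062 = 2.729×10⁻⁶ m = 2.73 μm.
Area A = 245 m².
(b) P = εσAT⁴ = 0.884×5.670×10⁻⁸×245×(1062)⁴ = 1.56×10⁷ W.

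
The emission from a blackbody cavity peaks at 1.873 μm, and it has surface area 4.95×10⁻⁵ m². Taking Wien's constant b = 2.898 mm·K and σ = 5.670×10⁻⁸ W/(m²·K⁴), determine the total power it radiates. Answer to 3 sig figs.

Wien's law: T = b/λ_max = 2.898×10⁻³/1.873×10⁻⁶ = 1547.25 K.
Area A = 4.95×10⁻⁵ m².
Then P = σAT⁴ = 5.670×10⁻⁸×4.95×10⁻⁵×(1547.25)⁴ = 16.1 W.

P ≈ 16.1 W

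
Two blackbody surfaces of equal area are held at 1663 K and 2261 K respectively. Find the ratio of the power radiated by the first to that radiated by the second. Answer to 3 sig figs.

With equal areas, P₁/P₂ = (T₁/T₂)⁴ = (1663/2261)⁴ = 0.293.

P₁/P₂ ≈ 0.293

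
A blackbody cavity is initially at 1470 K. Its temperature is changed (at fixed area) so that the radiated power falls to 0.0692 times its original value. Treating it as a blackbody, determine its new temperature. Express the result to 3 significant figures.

P ∝ T⁴, so T₂/T₁ = (P₂/P₁)^(1/4) = (0.0692)^(1/4) = 0.512893.
T₂ = 1470 × 0.512893 = 754 K.

T₂ ≈ 754 K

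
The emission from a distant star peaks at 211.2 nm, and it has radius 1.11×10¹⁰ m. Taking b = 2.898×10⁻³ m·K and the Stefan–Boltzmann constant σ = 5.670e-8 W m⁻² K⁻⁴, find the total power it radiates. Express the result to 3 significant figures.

P ≈ 3.11×10³⁰ W

Wien's law: T = b/λ_max = 2.898×10⁻³/2.112×10⁻⁷ = 13721.6 K.
Surface area A = 4πR² = 4π(1.11×10¹⁰ m)² = 1.54830×10²¹ m².
Then P = σAT⁴ = 5.670×10⁻⁸×1.54830×10²¹×(13721.6)⁴ = 3.11×10³⁰ W.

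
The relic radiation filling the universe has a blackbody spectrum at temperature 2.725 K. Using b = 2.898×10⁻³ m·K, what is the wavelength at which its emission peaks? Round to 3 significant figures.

Wien's displacement law: λ_max = b/T = (2.898×10⁻³ m·K)/(2.725 K) = 1.063×10⁻³ m.
That is 1.06×10⁻³ m, in the microwave range.

λ_max ≈ 1.06×10⁻³ m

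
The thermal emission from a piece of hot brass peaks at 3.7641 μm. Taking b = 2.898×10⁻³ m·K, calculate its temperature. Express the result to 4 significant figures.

Wien's law gives T = b/λ_max = (2.898×10⁻³ m·K)/(3.7641×10⁻⁶ m) = 769.9 K.

T ≈ 769.9 K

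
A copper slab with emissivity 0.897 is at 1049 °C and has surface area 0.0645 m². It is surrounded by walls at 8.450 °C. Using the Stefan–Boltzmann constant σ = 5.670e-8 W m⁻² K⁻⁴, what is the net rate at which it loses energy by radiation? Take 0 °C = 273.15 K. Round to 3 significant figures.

Net loss ≈ 1.00×10⁴ W

T = 1049 °C + 273.15 = 1322.15 K.
Surroundings: T = 8.450 °C + 273.15 = 281.600 K.
Area A = 0.0645 m².
Net radiated power P_net = εσA(T⁴ − T₀⁴) = 0.897×5.670×10⁻⁸×0.0645×(1322.15⁴ − 281.600⁴).
T⁴ − T₀⁴ = 3.05579×10¹² − 6.28826×10⁹ = 3.04950×10¹² K⁴, so P_net = 1.00×10⁴ W.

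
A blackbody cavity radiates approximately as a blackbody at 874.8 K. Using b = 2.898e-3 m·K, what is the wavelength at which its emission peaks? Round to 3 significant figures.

λ_max ≈ 3.31 μm

Wien's displacement law: λ_max = b/T = (2.898×10⁻³ m·K)/(874.8 K) = 3.313×10⁻⁶ m.
That is 3.31 μm, in the infrared range.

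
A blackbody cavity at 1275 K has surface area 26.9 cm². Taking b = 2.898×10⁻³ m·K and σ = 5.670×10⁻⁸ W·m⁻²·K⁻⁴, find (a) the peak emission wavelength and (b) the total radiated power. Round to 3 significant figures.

λ_max ≈ 2.27×10³ nm; P ≈ 403 W

(a) λ_max = b/T = 2.898×10⁻³/1275 = 2.273×10⁻⁶ m = 2.27×10³ nm.
Area A = 26.9 cm² = 2.69×10⁻³ m².
(b) P = σAT⁴ = 5.670×10⁻⁸×2.69×10⁻³×(1275)⁴ = 403 W.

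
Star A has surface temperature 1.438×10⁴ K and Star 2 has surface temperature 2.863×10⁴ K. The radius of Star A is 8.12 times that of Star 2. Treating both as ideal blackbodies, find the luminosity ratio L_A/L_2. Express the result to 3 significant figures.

L_A/L_2 ≈ 4.20

L ∝ R²T⁴, so L_A/L_2 = (R_A/R_2)²(T_A/T_2)⁴ = (8.12)² × (1.438×10⁴/2.863×10⁴)⁴ = 65.9344 × 0.0636429 = 4.20.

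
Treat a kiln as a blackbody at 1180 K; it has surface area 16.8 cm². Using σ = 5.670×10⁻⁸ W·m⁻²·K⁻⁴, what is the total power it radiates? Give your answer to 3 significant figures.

P ≈ 185 W

Area A = 16.8 cm² = 1.68×10⁻³ m².
P = σAT⁴ = 5.670×10⁻⁸ × 1.68×10⁻³ × (1180)⁴ = 185 W.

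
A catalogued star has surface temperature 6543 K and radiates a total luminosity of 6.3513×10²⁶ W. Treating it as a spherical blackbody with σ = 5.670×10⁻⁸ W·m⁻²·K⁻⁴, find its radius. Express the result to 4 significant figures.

R ≈ 6.974×10⁸ m

L = 4πR²σT⁴ ⇒ R = √(L/(4πσT⁴)).
σT⁴ = 1.03918×10⁸ W/m², so R = √(6.3513×10²⁶/(4π×1.03918×10⁸)) = 6.974×10⁸ m.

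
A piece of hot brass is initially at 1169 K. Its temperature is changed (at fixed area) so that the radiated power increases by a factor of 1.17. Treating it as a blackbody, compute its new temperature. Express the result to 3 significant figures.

P ∝ T⁴, so T₂/T₁ = (P₂/P₁)^(1/4) = (1.17)^(1/4) = 1.04003.
T₂ = 1169 × 1.04003 = 1.22×10³ K.

T₂ ≈ 1.22×10³ K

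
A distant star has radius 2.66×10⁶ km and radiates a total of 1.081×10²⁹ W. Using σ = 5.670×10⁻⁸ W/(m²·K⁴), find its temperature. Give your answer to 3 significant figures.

Surface area A = 4πR² = 4π(2.66×10⁹ m)² = 8.89146×10¹⁹ m².
P = σAT⁴ ⇒ T = (P/(σA))^(1/4) = (1.081×10²⁹/(5.670×10⁻⁸×8.89146×10¹⁹))^(1/4) = 1.21×10⁴ K.

T ≈ 1.21×10⁴ K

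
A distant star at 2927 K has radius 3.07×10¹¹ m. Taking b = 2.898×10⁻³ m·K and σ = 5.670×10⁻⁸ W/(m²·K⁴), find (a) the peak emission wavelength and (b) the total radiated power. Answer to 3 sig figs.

(a) λ_max = b/T = 2.898×10⁻³/2927 = 9.901×10⁻⁷ m = 0.990 μm.
Surface area A = 4πR² = 4π(3.07×10¹¹ m)² = 1.18437×10²⁴ m².
(b) P = σAT⁴ = 5.670×10⁻⁸×1.18437×10²⁴×(2927)⁴ = 4.93×10³⁰ W.

λ_max ≈ 0.990 μm; P ≈ 4.93×10³⁰ W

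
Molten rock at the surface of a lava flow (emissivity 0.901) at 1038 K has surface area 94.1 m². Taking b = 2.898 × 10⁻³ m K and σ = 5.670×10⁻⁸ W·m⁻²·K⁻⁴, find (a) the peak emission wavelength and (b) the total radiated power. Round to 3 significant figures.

λ_max ≈ 2.79 μm; P ≈ 5.58×10⁶ W

(a) λ_max = b/T = 2.898×10⁻³/1038 = 2.792×10⁻⁶ m = 2.79 μm.
Area A = 94.1 m².
(b) P = εσAT⁴ = 0.901×5.670×10⁻⁸×94.1×(1038)⁴ = 5.58×10⁶ W.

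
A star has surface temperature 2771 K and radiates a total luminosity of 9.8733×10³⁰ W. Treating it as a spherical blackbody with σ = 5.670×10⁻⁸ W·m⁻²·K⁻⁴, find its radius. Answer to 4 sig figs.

R ≈ 4.848×10¹¹ m

L = 4πR²σT⁴ ⇒ R = √(L/(4πσT⁴)).
σT⁴ = 3.34294×10⁶ W/m², so R = √(9.8733×10³⁰/(4π×3.34294×10⁶)) = 4.848×10¹¹ m.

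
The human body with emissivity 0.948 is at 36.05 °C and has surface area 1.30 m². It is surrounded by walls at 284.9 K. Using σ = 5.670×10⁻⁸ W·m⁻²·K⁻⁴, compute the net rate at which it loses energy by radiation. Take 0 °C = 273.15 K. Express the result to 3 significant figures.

T = 36.05 °C + 273.15 = 309.20 K.
Area A = 1.30 m².
Net radiated power P_net = εσA(T⁴ − T₀⁴) = 0.948×5.670×10⁻⁸×1.30×(309.20⁴ − 284.9⁴).
T⁴ − T₀⁴ = 9.14025×10⁹ − 6.58825×10⁹ = 2.55200×10⁹ K⁴, so P_net = 178 W.

Net loss ≈ 178 W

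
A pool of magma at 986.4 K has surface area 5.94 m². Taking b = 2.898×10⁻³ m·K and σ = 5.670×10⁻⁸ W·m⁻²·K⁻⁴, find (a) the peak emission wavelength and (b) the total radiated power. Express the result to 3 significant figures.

λ_max ≈ 2.94 μm; P ≈ 3.19×10⁵ W

(a) λ_max = b/T = 2.898×10⁻³/986.4 = 2.938×10⁻⁶ m = 2.94 μm.
Area A = 5.94 m².
(b) P = σAT⁴ = 5.670×10⁻⁸×5.94×(986.4)⁴ = 3.19×10⁵ W.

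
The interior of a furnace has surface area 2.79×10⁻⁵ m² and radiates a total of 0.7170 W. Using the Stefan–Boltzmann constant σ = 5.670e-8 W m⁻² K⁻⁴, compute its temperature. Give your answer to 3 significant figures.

T ≈ 821 K

Area A = 2.79×10⁻⁵ m².
P = σAT⁴ ⇒ T = (P/(σA))^(1/4) = (0.7170/(5.670×10⁻⁸×2.79×10⁻⁵))^(1/4) = 821 K.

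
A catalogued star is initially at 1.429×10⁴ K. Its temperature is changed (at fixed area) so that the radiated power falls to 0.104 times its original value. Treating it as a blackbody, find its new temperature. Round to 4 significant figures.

P ∝ T⁴, so T₂/T₁ = (P₂/P₁)^(1/4) = (0.104)^(1/4) = 0.567882.
T₂ = 1.429×10⁴ × 0.567882 = 8115 K.

T₂ ≈ 8115 K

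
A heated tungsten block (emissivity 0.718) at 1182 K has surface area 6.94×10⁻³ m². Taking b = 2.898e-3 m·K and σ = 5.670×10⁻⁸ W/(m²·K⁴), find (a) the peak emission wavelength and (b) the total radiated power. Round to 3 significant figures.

(a) λ_max = b/T = 2.898×10⁻³/1182 = 2.452×10⁻⁶ m = 2.45×10³ nm.
Area A = 6.94×10⁻³ m².
(b) P = εσAT⁴ = 0.718×5.670×10⁻⁸×6.94×10⁻³×(1182)⁴ = 551 W.

λ_max ≈ 2.45×10³ nm; P ≈ 551 W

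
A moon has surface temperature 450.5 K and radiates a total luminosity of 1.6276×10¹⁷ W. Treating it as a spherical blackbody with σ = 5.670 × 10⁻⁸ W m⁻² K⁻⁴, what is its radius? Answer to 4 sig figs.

R ≈ 2.355×10⁶ m

L = 4πR²σT⁴ ⇒ R = √(L/(4πσT⁴)).
σT⁴ = 2335.41 W/m², so R = √(1.6276×10¹⁷/(4π×2335.41)) = 2.355×10⁶ m.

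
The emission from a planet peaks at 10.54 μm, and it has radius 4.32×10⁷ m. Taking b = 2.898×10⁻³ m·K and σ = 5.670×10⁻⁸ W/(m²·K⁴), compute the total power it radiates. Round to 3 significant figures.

P ≈ 7.60×10¹⁸ W

Wien's law: T = b/λ_max = 2.898×10⁻³/1.054×10⁻⁵ = 274.953 K.
Surface area A = 4πR² = 4π(4.32×10⁷ m)² = 2.34519×10¹⁶ m².
Then P = σAT⁴ = 5.670×10⁻⁸×2.34519×10¹⁶×(274.953)⁴ = 7.60×10¹⁸ W.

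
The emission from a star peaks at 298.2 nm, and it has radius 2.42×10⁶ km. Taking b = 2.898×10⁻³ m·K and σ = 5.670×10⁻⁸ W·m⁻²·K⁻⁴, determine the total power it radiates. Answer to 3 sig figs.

P ≈ 3.72×10²⁸ W

Wien's law: T = b/λ_max = 2.898×10⁻³/2.982×10⁻⁷ = 9718.31 K.
Surface area A = 4πR² = 4π(2.42×10⁹ m)² = 7.35937×10¹⁹ m².
Then P = σAT⁴ = 5.670×10⁻⁸×7.35937×10¹⁹×(9718.31)⁴ = 3.72×10²⁸ W.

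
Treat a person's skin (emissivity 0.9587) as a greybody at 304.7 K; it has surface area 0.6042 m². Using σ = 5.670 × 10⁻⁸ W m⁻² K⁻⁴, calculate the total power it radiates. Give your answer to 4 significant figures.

P ≈ 283.1 W

Area A = 0.6042 m².
P = εσAT⁴ = 0.9587 × 5.670×10⁻⁸ × 0.6042 × (304.7)⁴ = 283.1 W.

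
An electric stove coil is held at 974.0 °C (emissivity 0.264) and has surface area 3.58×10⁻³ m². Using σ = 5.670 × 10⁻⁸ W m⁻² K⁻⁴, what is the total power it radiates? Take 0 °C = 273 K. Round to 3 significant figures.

P ≈ 130 W

T = 974.0 °C + 273 = 1247.0 K.
Area A = 3.58×10⁻³ m².
P = εσAT⁴ = 0.264 × 5.670×10⁻⁸ × 3.58×10⁻³ × (1247.0)⁴ = 130 W.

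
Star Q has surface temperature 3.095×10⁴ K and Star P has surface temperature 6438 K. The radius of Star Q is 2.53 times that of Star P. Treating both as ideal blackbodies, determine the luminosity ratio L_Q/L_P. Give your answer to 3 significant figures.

L_Q/L_P ≈ 3.42×10³

L ∝ R²T⁴, so L_Q/L_P = (R_Q/R_P)²(T_Q/T_P)⁴ = (2.53)² × (3.095×10⁴/6438)⁴ = 6.4009 × 534.120 = 3.42×10³.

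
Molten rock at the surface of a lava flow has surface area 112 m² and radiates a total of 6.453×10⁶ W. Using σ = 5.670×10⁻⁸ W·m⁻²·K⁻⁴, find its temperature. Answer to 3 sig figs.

T ≈ 1.00×10³ K

Area A = 112 m².
P = σAT⁴ ⇒ T = (P/(σA))^(1/4) = (6.453×10⁶/(5.670×10⁻⁸×112))^(1/4) = 1.00×10³ K.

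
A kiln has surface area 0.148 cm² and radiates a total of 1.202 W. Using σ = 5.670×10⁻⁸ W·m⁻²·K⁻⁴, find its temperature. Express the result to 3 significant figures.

T ≈ 1.09×10³ K

Area A = 0.148 cm² = 1.48×10⁻⁵ m².
P = σAT⁴ ⇒ T = (P/(σA))^(1/4) = (1.202/(5.670×10⁻⁸×1.48×10⁻⁵))^(1/4) = 1.09×10³ K.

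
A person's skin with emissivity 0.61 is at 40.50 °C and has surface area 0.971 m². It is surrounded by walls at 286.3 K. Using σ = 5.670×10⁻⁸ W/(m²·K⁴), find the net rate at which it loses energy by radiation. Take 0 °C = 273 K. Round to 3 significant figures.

Net loss ≈ 98.8 W

T = 40.50 °C + 273 = 313.50 K.
Area A = 0.971 m².
Net radiated power P_net = εσA(T⁴ − T₀⁴) = 0.61×5.670×10⁻⁸×0.971×(313.50⁴ − 286.3⁴).
T⁴ − T₀⁴ = 9.65940×10⁹ − 6.71870×10⁹ = 2.94070×10⁹ K⁴, so P_net = 98.8 W.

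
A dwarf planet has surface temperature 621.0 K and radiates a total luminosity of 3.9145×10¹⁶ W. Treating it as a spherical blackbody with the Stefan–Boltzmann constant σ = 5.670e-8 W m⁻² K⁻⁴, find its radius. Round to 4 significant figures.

R ≈ 6.078×10⁵ m

L = 4πR²σT⁴ ⇒ R = √(L/(4πσT⁴)).
σT⁴ = 8432.37 W/m², so R = √(3.9145×10¹⁶/(4π×8432.37)) = 6.078×10⁵ m.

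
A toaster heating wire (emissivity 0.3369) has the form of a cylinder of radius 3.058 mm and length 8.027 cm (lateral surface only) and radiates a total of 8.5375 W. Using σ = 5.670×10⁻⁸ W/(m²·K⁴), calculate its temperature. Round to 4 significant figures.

Lateral area A = 2πrL = 2π×3.058×10⁻³×0.08027 = 1.54231×10⁻³ m².
P = εσAT⁴ ⇒ T = (P/(εσA))^(1/4) = (8.5375/(0.3369×5.670×10⁻⁸×1.54231×10⁻³))^(1/4) = 733.7 K.

T ≈ 733.7 K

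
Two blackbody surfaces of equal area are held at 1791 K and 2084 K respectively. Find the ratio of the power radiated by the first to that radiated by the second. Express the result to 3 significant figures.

P₁/P₂ ≈ 0.545

With equal areas, P₁/P₂ = (T₁/T₂)⁴ = (1791/2084)⁴ = 0.545.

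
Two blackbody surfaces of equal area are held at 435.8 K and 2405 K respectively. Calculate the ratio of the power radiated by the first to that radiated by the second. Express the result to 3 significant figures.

P₁/P₂ ≈ 1.08×10⁻³

With equal areas, P₁/P₂ = (T₁/T₂)⁴ = (435.8/2405)⁴ = 1.08×10⁻³.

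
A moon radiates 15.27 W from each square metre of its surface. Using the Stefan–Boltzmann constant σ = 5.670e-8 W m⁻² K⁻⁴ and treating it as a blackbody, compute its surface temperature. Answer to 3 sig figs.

T ≈ 128 K

I = σT⁴, so T = (I/σ)^(1/4) = (15.27/(5.670×10⁻⁸))^(1/4) = 128 K.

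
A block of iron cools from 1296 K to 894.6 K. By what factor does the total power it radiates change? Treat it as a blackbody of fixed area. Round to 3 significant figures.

P ∝ T⁴, so P₂/P₁ = (T₂/T₁)⁴ = (894.6/1296)⁴ = (0.690278)⁴ = 0.227.

P₂/P₁ ≈ 0.227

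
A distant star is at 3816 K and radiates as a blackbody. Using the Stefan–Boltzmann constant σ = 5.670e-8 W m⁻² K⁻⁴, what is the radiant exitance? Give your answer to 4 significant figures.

Stefan–Boltzmann: I = σT⁴ = 5.670×10⁻⁸ × (3816)⁴ = 1.202×10⁷ W/m².

I ≈ 1.202×10⁷ W/m²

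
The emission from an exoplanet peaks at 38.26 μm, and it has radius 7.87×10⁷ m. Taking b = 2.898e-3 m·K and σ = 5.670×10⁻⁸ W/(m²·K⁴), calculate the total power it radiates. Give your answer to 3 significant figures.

Wien's law: T = b/λ_max = 2.898×10⁻³/3.826×10⁻⁵ = 75.7449 K.
Surface area A = 4πR² = 4π(7.87×10⁷ m)² = 7.78322×10¹⁶ m².
Then P = σAT⁴ = 5.670×10⁻⁸×7.78322×10¹⁶×(75.7449)⁴ = 1.45×10¹⁷ W.

P ≈ 1.45×10¹⁷ W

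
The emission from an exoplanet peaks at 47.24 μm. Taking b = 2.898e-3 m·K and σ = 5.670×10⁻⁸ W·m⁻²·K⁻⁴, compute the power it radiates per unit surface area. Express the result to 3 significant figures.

Wien's law: T = b/λ_max = 2.898×10⁻³/4.724×10⁻⁵ = 61.3463 K.
Then I = σT⁴ = 5.670×10⁻⁸×(61.3463)⁴ = 0.803 W/m².

I ≈ 0.803 W/m²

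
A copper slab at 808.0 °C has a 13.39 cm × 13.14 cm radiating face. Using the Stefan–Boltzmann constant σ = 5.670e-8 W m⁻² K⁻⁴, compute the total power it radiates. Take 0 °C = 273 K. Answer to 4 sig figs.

P ≈ 1362 W

T = 808.0 °C + 273 = 1081.0 K.
Area A = 0.1339 × 0.1314 = 0.0175945 m².
P = σAT⁴ = 5.670×10⁻⁸ × 0.0175945 × (1081.0)⁴ = 1362 W.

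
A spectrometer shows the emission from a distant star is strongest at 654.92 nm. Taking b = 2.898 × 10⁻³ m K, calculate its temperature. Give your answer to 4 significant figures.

Wien's law gives T = b/λ_max = (2.898×10⁻³ m·K)/(6.5492×10⁻⁷ m) = 4425 K.

T ≈ 4425 K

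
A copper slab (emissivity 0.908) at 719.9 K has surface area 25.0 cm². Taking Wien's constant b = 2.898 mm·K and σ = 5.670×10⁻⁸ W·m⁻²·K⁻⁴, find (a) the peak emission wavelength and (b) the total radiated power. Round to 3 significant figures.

(a) λ_max = b/T = 2.898×10⁻³/719.9 = 4.026×10⁻⁶ m = 4.03 μm.
Area A = 25.0 cm² = 2.50×10⁻³ m².
(b) P = εσAT⁴ = 0.908×5.670×10⁻⁸×2.50×10⁻³×(719.9)⁴ = 34.6 W.

λ_max ≈ 4.03 μm; P ≈ 34.6 W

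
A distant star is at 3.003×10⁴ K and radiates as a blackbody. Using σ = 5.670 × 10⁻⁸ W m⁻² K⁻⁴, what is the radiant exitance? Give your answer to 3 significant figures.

Stefan–Boltzmann: I = σT⁴ = 5.670×10⁻⁸ × (3.003×10⁴)⁴ = 4.61×10¹⁰ W/m².

I ≈ 4.61×10¹⁰ W/m²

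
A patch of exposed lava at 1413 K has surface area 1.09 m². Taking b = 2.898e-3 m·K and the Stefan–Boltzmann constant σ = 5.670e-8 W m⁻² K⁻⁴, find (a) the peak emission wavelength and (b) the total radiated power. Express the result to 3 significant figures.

(a) λ_max = b/T = 2.898×10⁻³/1413 = 2.051×10⁻⁶ m = 2.05 μm.
Area A = 1.09 m².
(b) P = σAT⁴ = 5.670×10⁻⁸×1.09×(1413)⁴ = 2.46×10⁵ W.

λ_max ≈ 2.05 μm; P ≈ 2.46×10⁵ W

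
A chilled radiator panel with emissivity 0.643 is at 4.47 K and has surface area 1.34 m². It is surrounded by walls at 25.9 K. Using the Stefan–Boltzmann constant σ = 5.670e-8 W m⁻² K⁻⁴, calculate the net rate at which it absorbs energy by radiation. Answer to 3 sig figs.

Area A = 1.34 m².
Net radiated power P_net = εσA(T⁴ − T₀⁴) = 0.643×5.670×10⁻⁸×1.34×(4.47⁴ − 25.9⁴).
T⁴ − T₀⁴ = 399.236 − 4.49986×10⁵ = -4.49587×10⁵ K⁴, so P_net = -0.0220 W — negative, meaning a net gain of 0.0220 W.

Net gain ≈ 0.0220 W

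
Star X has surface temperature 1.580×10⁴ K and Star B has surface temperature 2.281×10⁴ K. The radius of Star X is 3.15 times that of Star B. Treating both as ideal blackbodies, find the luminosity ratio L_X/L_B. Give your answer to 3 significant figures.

L ∝ R²T⁴, so L_X/L_B = (R_X/R_B)²(T_X/T_B)⁴ = (3.15)² × (1.580×10⁴/2.281×10⁴)⁴ = 9.9225 × 0.230212 = 2.28.

L_X/L_B ≈ 2.28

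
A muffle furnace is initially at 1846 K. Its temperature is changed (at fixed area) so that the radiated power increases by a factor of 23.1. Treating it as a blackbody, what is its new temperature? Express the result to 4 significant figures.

P ∝ T⁴, so T₂/T₁ = (P₂/P₁)^(1/4) = (23.1)^(1/4) = 2.19232.
T₂ = 1846 × 2.19232 = 4047 K.

T₂ ≈ 4047 K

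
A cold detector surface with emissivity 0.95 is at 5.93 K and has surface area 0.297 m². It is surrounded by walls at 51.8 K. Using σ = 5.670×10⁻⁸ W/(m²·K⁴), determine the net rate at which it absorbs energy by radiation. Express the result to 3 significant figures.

Area A = 0.297 m².
Net radiated power P_net = εσA(T⁴ − T₀⁴) = 0.95×5.670×10⁻⁸×0.297×(5.93⁴ − 51.8⁴).
T⁴ − T₀⁴ = 1236.57 − 7.19978×10⁶ = -7.19854×10⁶ K⁴, so P_net = -0.115 W — negative, meaning a net gain of 0.115 W.

Net gain ≈ 0.115 W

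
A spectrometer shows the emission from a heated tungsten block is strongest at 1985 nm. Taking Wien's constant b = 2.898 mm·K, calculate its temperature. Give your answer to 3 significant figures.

Wien's law gives T = b/λ_max = (2.898×10⁻³ m·K)/(1.985×10⁻⁶ m) = 1.46×10³ K.

T ≈ 1.46×10³ K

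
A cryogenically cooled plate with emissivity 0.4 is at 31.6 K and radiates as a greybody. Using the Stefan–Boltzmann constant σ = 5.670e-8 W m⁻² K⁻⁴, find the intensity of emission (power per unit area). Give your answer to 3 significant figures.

Stefan–Boltzmann: I = εσT⁴ = 0.4 × 5.670×10⁻⁸ × (31.6)⁴ = 0.0226 W/m².

I ≈ 0.0226 W/m²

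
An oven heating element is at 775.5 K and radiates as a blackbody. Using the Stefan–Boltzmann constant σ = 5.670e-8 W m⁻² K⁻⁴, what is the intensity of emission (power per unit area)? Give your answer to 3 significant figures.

I ≈ 2.05×10⁴ W/m²

Stefan–Boltzmann: I = σT⁴ = 5.670×10⁻⁸ × (775.5)⁴ = 2.05×10⁴ W/m².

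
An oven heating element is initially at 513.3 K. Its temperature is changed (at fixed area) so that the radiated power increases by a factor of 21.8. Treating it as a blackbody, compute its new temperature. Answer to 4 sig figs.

T₂ ≈ 1109 K

P ∝ T⁴, so T₂/T₁ = (P₂/P₁)^(1/4) = (21.8)^(1/4) = 2.16080.
T₂ = 513.3 × 2.16080 = 1109 K.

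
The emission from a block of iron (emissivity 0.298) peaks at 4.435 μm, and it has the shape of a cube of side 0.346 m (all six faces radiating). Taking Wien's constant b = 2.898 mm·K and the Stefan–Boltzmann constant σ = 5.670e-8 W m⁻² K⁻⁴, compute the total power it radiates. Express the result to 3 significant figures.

P ≈ 2.21×10³ W

Wien's law: T = b/λ_max = 2.898×10⁻³/4.435×10⁻⁶ = 653.439 K.
Area A = 6s² = 6×(0.346 m)² = 0.718296 m².
Then P = εσAT⁴ = 0.298×5.670×10⁻⁸×0.718296×(653.439)⁴ = 2.21×10³ W.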